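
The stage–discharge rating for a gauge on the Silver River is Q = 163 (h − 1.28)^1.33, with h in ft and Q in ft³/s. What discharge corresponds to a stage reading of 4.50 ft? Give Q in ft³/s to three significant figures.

772 ft³/s

Q = 163 × (4.50 − 1.28)^1.33 = 163 × 3.22^1.33 = 772.0 ft³/s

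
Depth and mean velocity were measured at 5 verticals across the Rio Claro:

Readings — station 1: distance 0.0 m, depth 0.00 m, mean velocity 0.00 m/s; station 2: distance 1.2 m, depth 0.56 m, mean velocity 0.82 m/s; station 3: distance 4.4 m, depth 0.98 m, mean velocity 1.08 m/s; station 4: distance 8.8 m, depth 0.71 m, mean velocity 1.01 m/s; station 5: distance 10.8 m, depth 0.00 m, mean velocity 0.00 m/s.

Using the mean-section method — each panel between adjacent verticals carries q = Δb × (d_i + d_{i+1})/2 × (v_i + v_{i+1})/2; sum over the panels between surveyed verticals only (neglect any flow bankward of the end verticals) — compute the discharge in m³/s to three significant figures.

Panel 1-2: Δb = 1.2 m, d̄ = (0.00+0.56)/2 = 0.28, v̄ = (0.00+0.82)/2 = 0.41 → q = 1.2×0.28×0.41 = 0.1378 m³/s
Panel 2-3: Δb = 3.2 m, d̄ = (0.56+0.98)/2 = 0.77, v̄ = (0.82+1.08)/2 = 0.95 → q = 3.2×0.77×0.95 = 2.341 m³/s
Panel 3-4: Δb = 4.4 m, d̄ = (0.98+0.71)/2 = 0.845, v̄ = (1.08+1.01)/2 = 1.045 → q = 4.4×0.845×1.045 = 3.885 m³/s
Panel 4-5: Δb = 2 m, d̄ = (0.71+0.00)/2 = 0.355, v̄ = (1.01+0.00)/2 = 0.505 → q = 2×0.355×0.505 = 0.3586 m³/s
Q = Σ q = 6.722 m³/s

6.72 m³/s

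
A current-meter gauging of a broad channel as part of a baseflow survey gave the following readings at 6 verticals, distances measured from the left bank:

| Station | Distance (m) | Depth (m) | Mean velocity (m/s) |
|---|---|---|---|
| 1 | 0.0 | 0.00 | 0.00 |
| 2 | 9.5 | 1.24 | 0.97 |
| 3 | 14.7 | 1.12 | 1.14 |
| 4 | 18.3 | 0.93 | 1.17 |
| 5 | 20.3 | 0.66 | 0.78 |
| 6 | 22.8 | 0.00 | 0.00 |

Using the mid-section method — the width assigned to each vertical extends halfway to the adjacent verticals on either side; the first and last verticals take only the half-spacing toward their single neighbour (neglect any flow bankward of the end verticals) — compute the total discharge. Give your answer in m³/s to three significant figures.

18.7 m³/s

w_2 = (14.7 − 0.0)/2 = 7.35 m; q_2 = 0.97 × 1.24 × 7.35 = 8.841 m³/s
w_3 = (18.3 − 9.5)/2 = 4.4 m; q_3 = 1.14 × 1.12 × 4.4 = 5.618 m³/s
w_4 = (20.3 − 14.7)/2 = 2.8 m; q_4 = 1.17 × 0.93 × 2.8 = 3.047 m³/s
w_5 = (22.8 − 18.3)/2 = 2.25 m; q_5 = 0.78 × 0.66 × 2.25 = 1.158 m³/s
Stations 1, 6 contribute zero (depth or velocity is 0).
Q = Σ qᵢ = 18.66 m³/s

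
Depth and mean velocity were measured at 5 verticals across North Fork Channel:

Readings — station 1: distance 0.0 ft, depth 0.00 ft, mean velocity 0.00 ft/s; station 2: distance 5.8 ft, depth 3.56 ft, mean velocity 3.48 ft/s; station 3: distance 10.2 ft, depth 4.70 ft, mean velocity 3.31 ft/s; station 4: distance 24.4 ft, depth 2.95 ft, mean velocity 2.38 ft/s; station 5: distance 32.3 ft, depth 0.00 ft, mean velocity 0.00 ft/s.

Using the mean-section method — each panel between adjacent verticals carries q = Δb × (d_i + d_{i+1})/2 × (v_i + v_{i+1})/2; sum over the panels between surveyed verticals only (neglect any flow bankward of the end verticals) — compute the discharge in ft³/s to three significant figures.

Panel 1-2: Δb = 5.8 ft, d̄ = (0.00+3.56)/2 = 1.78, v̄ = (0.00+3.48)/2 = 1.74 → q = 5.8×1.78×1.74 = 17.96 ft³/s
Panel 2-3: Δb = 4.4 ft, d̄ = (3.56+4.70)/2 = 4.13, v̄ = (3.48+3.31)/2 = 3.395 → q = 4.4×4.13×3.395 = 61.69 ft³/s
Panel 3-4: Δb = 14.2 ft, d̄ = (4.70+2.95)/2 = 3.825, v̄ = (3.31+2.38)/2 = 2.845 → q = 14.2×3.825×2.845 = 154.5 ft³/s
Panel 4-5: Δb = 7.9 ft, d̄ = (2.95+0.00)/2 = 1.475, v̄ = (2.38+0.00)/2 = 1.19 → q = 7.9×1.475×1.19 = 13.87 ft³/s
Q = Σ q = 248.1 ft³/s

248 ft³/s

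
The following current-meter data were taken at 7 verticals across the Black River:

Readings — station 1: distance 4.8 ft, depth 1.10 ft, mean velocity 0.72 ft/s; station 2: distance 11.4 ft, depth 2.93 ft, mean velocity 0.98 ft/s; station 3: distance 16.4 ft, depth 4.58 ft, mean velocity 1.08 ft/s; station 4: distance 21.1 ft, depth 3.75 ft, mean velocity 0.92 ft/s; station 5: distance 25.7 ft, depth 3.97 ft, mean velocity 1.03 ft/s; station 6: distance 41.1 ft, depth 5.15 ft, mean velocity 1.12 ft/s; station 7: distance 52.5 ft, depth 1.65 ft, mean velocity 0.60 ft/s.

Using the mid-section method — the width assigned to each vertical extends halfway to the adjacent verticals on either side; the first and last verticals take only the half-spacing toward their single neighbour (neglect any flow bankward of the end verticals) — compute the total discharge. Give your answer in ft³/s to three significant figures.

183 ft³/s

w_1 = (11.4 − 4.8)/2 = 3.3 ft; q_1 = 0.72 × 1.10 × 3.3 = 2.614 ft³/s
w_2 = (16.4 − 4.8)/2 = 5.8 ft; q_2 = 0.98 × 2.93 × 5.8 = 16.65 ft³/s
w_3 = (21.1 − 11.4)/2 = 4.85 ft; q_3 = 1.08 × 4.58 × 4.85 = 23.99 ft³/s
w_4 = (25.7 − 16.4)/2 = 4.65 ft; q_4 = 0.92 × 3.75 × 4.65 = 16.04 ft³/s
w_5 = (41.1 − 21.1)/2 = 10 ft; q_5 = 1.03 × 3.97 × 10 = 40.89 ft³/s
w_6 = (52.5 − 25.7)/2 = 13.4 ft; q_6 = 1.12 × 5.15 × 13.4 = 77.29 ft³/s
w_7 = (52.5 − 41.1)/2 = 5.7 ft; q_7 = 0.60 × 1.65 × 5.7 = 5.643 ft³/s
Q = Σ qᵢ = 183.1 ft³/s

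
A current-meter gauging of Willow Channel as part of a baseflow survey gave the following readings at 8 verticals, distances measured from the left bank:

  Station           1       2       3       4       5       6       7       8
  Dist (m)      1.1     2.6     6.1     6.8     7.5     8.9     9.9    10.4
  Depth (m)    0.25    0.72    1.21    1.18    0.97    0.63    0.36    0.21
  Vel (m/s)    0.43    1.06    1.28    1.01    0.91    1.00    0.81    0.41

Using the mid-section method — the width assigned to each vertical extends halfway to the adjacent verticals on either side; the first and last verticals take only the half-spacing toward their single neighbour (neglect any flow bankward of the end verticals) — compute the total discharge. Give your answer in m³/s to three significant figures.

8.00 m³/s

w_1 = (2.6 − 1.1)/2 = 0.75 m; q_1 = 0.43 × 0.25 × 0.75 = 0.08063 m³/s
w_2 = (6.1 − 1.1)/2 = 2.5 m; q_2 = 1.06 × 0.72 × 2.5 = 1.908 m³/s
w_3 = (6.8 − 2.6)/2 = 2.1 m; q_3 = 1.28 × 1.21 × 2.1 = 3.252 m³/s
w_4 = (7.5 − 6.1)/2 = 0.7 m; q_4 = 1.01 × 1.18 × 0.7 = 0.8343 m³/s
w_5 = (8.9 − 6.8)/2 = 1.05 m; q_5 = 0.91 × 0.97 × 1.05 = 0.9268 m³/s
w_6 = (9.9 − 7.5)/2 = 1.2 m; q_6 = 1.00 × 0.63 × 1.2 = 0.7560 m³/s
w_7 = (10.4 − 8.9)/2 = 0.75 m; q_7 = 0.81 × 0.36 × 0.75 = 0.2187 m³/s
w_8 = (10.4 − 9.9)/2 = 0.25 m; q_8 = 0.41 × 0.21 × 0.25 = 0.02153 m³/s
Q = Σ qᵢ = 7.998 m³/s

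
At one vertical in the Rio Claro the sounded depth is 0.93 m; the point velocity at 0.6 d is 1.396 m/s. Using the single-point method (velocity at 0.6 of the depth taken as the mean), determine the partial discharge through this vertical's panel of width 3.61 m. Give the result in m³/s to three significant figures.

4.69 m³/s

v̄ = v₀.₆ = 1.396 m/s
q = v̄ × d × w = 1.396 × 0.93 × 3.61 = 4.687 m³/s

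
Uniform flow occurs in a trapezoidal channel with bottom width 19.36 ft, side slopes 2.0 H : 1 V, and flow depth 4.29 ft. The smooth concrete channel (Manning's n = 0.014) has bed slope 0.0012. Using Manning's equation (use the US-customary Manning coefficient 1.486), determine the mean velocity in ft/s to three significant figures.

A = (b + z·y)·y = (19.36 + 2.0×4.29)×4.29 = 119.9 ft²
P = b + 2y√(1+z²) = 19.36 + 2×4.29×√(1+2.0²) = 38.55 ft
R = A/P = 119.9/38.55 = 3.110 ft
Q = (1.486/n)·A·R^(2/3)·S^(1/2) = (1.486/0.014) × 119.9 × 3.110^(2/3) × 0.0012^(1/2) = 938.9 ft³/s
V = Q/A = 938.9/119.9 = 7.833 ft/s

7.83 ft/s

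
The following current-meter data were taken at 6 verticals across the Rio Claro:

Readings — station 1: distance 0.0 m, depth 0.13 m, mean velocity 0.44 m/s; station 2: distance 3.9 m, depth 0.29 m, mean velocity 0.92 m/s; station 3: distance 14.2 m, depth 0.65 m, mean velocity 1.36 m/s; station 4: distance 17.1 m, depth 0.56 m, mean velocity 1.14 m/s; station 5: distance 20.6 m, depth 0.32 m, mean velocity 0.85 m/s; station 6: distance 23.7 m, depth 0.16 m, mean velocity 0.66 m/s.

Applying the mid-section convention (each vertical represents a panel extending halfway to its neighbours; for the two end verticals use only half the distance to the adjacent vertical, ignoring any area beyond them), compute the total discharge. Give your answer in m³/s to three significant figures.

w_1 = (3.9 − 0.0)/2 = 1.95 m; q_1 = 0.44 × 0.13 × 1.95 = 0.1115 m³/s
w_2 = (14.2 − 0.0)/2 = 7.1 m; q_2 = 0.92 × 0.29 × 7.1 = 1.894 m³/s
w_3 = (17.1 − 3.9)/2 = 6.6 m; q_3 = 1.36 × 0.65 × 6.6 = 5.834 m³/s
w_4 = (20.6 − 14.2)/2 = 3.2 m; q_4 = 1.14 × 0.56 × 3.2 = 2.043 m³/s
w_5 = (23.7 − 17.1)/2 = 3.3 m; q_5 = 0.85 × 0.32 × 3.3 = 0.8976 m³/s
w_6 = (23.7 − 20.6)/2 = 1.55 m; q_6 = 0.66 × 0.16 × 1.55 = 0.1637 m³/s
Q = Σ qᵢ = 10.94 m³/s

10.9 m³/s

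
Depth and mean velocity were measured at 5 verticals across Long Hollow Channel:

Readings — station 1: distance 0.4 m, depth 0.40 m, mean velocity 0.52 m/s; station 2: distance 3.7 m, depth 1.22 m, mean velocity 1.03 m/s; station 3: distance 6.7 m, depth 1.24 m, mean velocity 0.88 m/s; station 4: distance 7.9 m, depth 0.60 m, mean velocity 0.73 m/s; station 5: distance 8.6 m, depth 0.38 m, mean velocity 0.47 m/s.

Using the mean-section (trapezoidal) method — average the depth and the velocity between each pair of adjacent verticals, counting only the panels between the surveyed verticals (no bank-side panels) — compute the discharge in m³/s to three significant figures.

6.69 m³/s

Panel 1-2: Δb = 3.3 m, d̄ = (0.40+1.22)/2 = 0.81, v̄ = (0.52+1.03)/2 = 0.775 → q = 3.3×0.81×0.775 = 2.072 m³/s
Panel 2-3: Δb = 3 m, d̄ = (1.22+1.24)/2 = 1.23, v̄ = (1.03+0.88)/2 = 0.955 → q = 3×1.23×0.955 = 3.524 m³/s
Panel 3-4: Δb = 1.2 m, d̄ = (1.24+0.60)/2 = 0.92, v̄ = (0.88+0.73)/2 = 0.805 → q = 1.2×0.92×0.805 = 0.8887 m³/s
Panel 4-5: Δb = 0.7 m, d̄ = (0.60+0.38)/2 = 0.49, v̄ = (0.73+0.47)/2 = 0.6 → q = 0.7×0.49×0.6 = 0.2058 m³/s
Q = Σ q = 6.690 m³/s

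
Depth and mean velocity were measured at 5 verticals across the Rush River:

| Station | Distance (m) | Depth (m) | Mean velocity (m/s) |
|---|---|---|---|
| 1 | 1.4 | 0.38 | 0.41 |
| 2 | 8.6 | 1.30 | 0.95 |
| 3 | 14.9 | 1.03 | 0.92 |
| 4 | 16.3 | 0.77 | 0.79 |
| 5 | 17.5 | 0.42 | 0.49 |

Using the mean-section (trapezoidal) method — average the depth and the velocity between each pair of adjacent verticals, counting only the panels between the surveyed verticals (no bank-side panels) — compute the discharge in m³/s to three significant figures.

12.5 m³/s

Panel 1-2: Δb = 7.2 m, d̄ = (0.38+1.30)/2 = 0.84, v̄ = (0.41+0.95)/2 = 0.68 → q = 7.2×0.84×0.68 = 4.113 m³/s
Panel 2-3: Δb = 6.3 m, d̄ = (1.30+1.03)/2 = 1.165, v̄ = (0.95+0.92)/2 = 0.935 → q = 6.3×1.165×0.935 = 6.862 m³/s
Panel 3-4: Δb = 1.4 m, d̄ = (1.03+0.77)/2 = 0.9, v̄ = (0.92+0.79)/2 = 0.855 → q = 1.4×0.9×0.855 = 1.077 m³/s
Panel 4-5: Δb = 1.2 m, d̄ = (0.77+0.42)/2 = 0.595, v̄ = (0.79+0.49)/2 = 0.64 → q = 1.2×0.595×0.64 = 0.4570 m³/s
Q = Σ q = 12.51 m³/s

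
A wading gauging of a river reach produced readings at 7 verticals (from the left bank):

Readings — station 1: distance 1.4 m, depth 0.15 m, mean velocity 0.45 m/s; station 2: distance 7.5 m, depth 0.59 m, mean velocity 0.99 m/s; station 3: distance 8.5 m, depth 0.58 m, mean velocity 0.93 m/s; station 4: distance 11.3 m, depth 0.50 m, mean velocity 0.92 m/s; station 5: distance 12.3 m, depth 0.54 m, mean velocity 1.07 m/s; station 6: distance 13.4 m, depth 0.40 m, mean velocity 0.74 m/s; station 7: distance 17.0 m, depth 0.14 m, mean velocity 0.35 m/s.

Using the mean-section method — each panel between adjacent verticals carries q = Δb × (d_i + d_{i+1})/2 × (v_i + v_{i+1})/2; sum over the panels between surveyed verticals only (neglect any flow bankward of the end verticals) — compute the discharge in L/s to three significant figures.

Panel 1-2: Δb = 6.1 m, d̄ = (0.15+0.59)/2 = 0.37, v̄ = (0.45+0.99)/2 = 0.72 → q = 6.1×0.37×0.72 = 1.625 m³/s
Panel 2-3: Δb = 1 m, d̄ = (0.59+0.58)/2 = 0.585, v̄ = (0.99+0.93)/2 = 0.96 → q = 1×0.585×0.96 = 0.5616 m³/s
Panel 3-4: Δb = 2.8 m, d̄ = (0.58+0.50)/2 = 0.54, v̄ = (0.93+0.92)/2 = 0.925 → q = 2.8×0.54×0.925 = 1.399 m³/s
Panel 4-5: Δb = 1 m, d̄ = (0.50+0.54)/2 = 0.52, v̄ = (0.92+1.07)/2 = 0.995 → q = 1×0.52×0.995 = 0.5174 m³/s
Panel 5-6: Δb = 1.1 m, d̄ = (0.54+0.40)/2 = 0.47, v̄ = (1.07+0.74)/2 = 0.905 → q = 1.1×0.47×0.905 = 0.4679 m³/s
Panel 6-7: Δb = 3.6 m, d̄ = (0.40+0.14)/2 = 0.27, v̄ = (0.74+0.35)/2 = 0.545 → q = 3.6×0.27×0.545 = 0.5297 m³/s
Q = Σ q = 5.100 m³/s
= 5.100 × 1000 = 5100 L/s

5100 L/s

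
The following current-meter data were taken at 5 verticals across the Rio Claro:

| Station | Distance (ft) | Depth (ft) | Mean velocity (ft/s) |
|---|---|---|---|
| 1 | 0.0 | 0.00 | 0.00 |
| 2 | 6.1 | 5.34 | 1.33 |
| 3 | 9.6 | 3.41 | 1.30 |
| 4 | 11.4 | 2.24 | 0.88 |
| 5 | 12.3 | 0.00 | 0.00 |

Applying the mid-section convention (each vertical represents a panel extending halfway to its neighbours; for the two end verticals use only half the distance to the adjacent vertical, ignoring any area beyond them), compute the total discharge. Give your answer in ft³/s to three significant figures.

w_2 = (9.6 − 0.0)/2 = 4.8 ft; q_2 = 1.33 × 5.34 × 4.8 = 34.09 ft³/s
w_3 = (11.4 − 6.1)/2 = 2.65 ft; q_3 = 1.30 × 3.41 × 2.65 = 11.75 ft³/s
w_4 = (12.3 − 9.6)/2 = 1.35 ft; q_4 = 0.88 × 2.24 × 1.35 = 2.661 ft³/s
Stations 1, 5 contribute zero (depth or velocity is 0).
Q = Σ qᵢ = 48.50 ft³/s

48.5 ft³/s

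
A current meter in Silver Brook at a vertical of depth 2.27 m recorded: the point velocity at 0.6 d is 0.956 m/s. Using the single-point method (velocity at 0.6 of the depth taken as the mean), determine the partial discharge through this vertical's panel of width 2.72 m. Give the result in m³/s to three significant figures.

v̄ = v₀.₆ = 0.956 m/s
q = v̄ × d × w = 0.9560 × 2.27 × 2.72 = 5.903 m³/s

5.90 m³/s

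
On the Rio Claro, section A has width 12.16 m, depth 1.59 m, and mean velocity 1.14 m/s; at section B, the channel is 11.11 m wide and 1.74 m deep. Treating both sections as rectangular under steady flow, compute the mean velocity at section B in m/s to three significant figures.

1.14 m/s

Q = A₁V₁ = (12.16×1.59) × 1.14 = 22.04 m³/s
A₂ = 11.11 × 1.74 = 19.33 m²
V₂ = Q/A₂ = 22.04/19.33 = 1.140 m/s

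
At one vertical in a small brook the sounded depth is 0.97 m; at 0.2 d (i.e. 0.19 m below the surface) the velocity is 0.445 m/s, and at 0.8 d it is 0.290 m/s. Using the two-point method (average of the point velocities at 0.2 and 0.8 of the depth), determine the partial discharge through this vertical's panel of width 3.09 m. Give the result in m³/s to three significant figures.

v̄ = (0.445 + 0.290) / 2 = 0.3675 m/s
q = v̄ × d × w = 0.3675 × 0.97 × 3.09 = 1.102 m³/s

1.10 m³/s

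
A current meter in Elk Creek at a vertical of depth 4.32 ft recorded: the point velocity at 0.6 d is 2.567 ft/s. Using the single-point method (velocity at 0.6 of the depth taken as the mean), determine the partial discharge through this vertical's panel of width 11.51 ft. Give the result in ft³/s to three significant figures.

128 ft³/s

v̄ = v₀.₆ = 2.567 ft/s
q = v̄ × d × w = 2.567 × 4.32 × 11.51 = 127.6 ft³/s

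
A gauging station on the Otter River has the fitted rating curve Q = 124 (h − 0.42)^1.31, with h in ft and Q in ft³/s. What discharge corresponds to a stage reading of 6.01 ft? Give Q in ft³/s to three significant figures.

1180 ft³/s

Q = 124 × (6.01 − 0.42)^1.31 = 124 × 5.59^1.31 = 1182 ft³/s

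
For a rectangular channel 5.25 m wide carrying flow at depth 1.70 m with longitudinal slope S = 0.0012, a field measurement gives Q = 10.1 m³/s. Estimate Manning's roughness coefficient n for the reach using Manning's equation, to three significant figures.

A = b·y = 5.25 × 1.70 = 8.925 m²
P = b + 2y = 5.25 + 2×1.70 = 8.650 m
R = A/P = 8.925/8.650 = 1.032 m
n = (1/Q)·A·R^(2/3)·S^(1/2) = (1/10.1) × 8.925 × 1.021 × 0.03464 = 0.03126

0.0313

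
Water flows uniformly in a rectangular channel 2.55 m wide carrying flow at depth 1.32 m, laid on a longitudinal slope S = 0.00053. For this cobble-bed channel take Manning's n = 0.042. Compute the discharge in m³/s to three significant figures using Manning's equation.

1.38 m³/s

A = b·y = 2.55 × 1.32 = 3.366 m²
P = b + 2y = 2.55 + 2×1.32 = 5.190 m
R = A/P = 3.366/5.190 = 0.6486 m
Q = (1/n)·A·R^(2/3)·S^(1/2) = (1/0.042) × 3.366 × 0.6486^(2/3) × 0.00053^(1/2) = 1.382 m³/s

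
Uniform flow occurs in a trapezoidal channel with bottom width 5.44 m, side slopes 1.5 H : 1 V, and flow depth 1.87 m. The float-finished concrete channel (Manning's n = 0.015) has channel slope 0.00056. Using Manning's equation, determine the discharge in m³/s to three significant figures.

28.5 m³/s

A = (b + z·y)·y = (5.44 + 1.5×1.87)×1.87 = 15.42 m²
P = b + 2y√(1+z²) = 5.44 + 2×1.87×√(1+1.5²) = 12.18 m
R = A/P = 15.42/12.18 = 1.266 m
Q = (1/n)·A·R^(2/3)·S^(1/2) = (1/0.015) × 15.42 × 1.266^(2/3) × 0.00056^(1/2) = 28.46 m³/s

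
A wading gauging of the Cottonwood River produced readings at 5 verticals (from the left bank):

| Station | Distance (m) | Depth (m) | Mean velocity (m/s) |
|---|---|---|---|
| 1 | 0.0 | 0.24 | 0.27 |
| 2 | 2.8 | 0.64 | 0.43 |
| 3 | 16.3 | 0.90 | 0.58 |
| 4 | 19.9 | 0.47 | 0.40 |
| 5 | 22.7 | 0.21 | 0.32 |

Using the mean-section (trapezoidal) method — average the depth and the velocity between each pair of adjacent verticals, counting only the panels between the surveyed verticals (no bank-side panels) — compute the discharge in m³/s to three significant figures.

7.23 m³/s

Panel 1-2: Δb = 2.8 m, d̄ = (0.24+0.64)/2 = 0.44, v̄ = (0.27+0.43)/2 = 0.35 → q = 2.8×0.44×0.35 = 0.4312 m³/s
Panel 2-3: Δb = 13.5 m, d̄ = (0.64+0.90)/2 = 0.77, v̄ = (0.43+0.58)/2 = 0.505 → q = 13.5×0.77×0.505 = 5.249 m³/s
Panel 3-4: Δb = 3.6 m, d̄ = (0.90+0.47)/2 = 0.685, v̄ = (0.58+0.40)/2 = 0.49 → q = 3.6×0.685×0.49 = 1.208 m³/s
Panel 4-5: Δb = 2.8 m, d̄ = (0.47+0.21)/2 = 0.34, v̄ = (0.40+0.32)/2 = 0.36 → q = 2.8×0.34×0.36 = 0.3427 m³/s
Q = Σ q = 7.232 m³/s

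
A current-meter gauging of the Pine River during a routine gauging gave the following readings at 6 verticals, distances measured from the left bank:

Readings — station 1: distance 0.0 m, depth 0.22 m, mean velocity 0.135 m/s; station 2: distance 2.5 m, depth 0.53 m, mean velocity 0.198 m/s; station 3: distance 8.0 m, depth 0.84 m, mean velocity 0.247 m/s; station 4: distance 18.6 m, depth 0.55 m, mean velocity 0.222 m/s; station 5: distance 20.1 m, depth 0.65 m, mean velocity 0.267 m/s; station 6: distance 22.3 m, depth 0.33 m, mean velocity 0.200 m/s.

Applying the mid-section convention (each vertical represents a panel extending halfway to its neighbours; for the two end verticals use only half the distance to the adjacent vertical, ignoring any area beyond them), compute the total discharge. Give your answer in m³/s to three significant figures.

3.26 m³/s

w_1 = (2.5 − 0.0)/2 = 1.25 m; q_1 = 0.135 × 0.22 × 1.25 = 0.03713 m³/s
w_2 = (8.0 − 0.0)/2 = 4 m; q_2 = 0.198 × 0.53 × 4 = 0.4198 m³/s
w_3 = (18.6 − 2.5)/2 = 8.05 m; q_3 = 0.247 × 0.84 × 8.05 = 1.670 m³/s
w_4 = (20.1 − 8.0)/2 = 6.05 m; q_4 = 0.222 × 0.55 × 6.05 = 0.7387 m³/s
w_5 = (22.3 − 18.6)/2 = 1.85 m; q_5 = 0.267 × 0.65 × 1.85 = 0.3211 m³/s
w_6 = (22.3 − 20.1)/2 = 1.1 m; q_6 = 0.200 × 0.33 × 1.1 = 0.07260 m³/s
Q = Σ qᵢ = 3.259 m³/s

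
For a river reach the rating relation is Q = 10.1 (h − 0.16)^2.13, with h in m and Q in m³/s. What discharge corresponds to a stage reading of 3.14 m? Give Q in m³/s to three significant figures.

103 m³/s

Q = 10.1 × (3.14 − 0.16)^2.13 = 10.1 × 2.98^2.13 = 103.4 m³/s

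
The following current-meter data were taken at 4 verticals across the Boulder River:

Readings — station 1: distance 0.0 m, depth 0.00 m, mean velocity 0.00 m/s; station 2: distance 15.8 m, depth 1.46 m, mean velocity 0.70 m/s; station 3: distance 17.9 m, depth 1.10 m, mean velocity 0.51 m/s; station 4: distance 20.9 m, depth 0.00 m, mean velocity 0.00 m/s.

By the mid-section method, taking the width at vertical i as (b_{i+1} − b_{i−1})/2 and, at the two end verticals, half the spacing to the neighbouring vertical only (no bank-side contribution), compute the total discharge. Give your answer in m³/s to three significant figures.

w_2 = (17.9 − 0.0)/2 = 8.95 m; q_2 = 0.70 × 1.46 × 8.95 = 9.147 m³/s
w_3 = (20.9 − 15.8)/2 = 2.55 m; q_3 = 0.51 × 1.10 × 2.55 = 1.431 m³/s
Stations 1, 4 contribute zero (depth or velocity is 0).
Q = Σ qᵢ = 10.58 m³/s

10.6 m³/s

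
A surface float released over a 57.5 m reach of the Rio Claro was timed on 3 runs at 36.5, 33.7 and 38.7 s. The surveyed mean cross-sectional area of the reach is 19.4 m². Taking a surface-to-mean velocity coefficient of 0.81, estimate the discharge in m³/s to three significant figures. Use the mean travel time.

t̄ = (36.5 + 33.7 + 38.7) / 3 = 36.3 s
v_surface = L / t̄ = 57.5 / 36.3 = 1.584 m/s
v_mean = 0.81 × 1.584 = 1.283 m/s
Q = A × v_mean = 19.4 × 1.283 = 24.89 m³/s

24.9 m³/s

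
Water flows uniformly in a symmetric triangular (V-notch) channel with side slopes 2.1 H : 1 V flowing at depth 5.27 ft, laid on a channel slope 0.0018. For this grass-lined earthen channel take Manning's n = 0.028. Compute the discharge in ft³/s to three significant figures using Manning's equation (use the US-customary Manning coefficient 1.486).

234 ft³/s

A = z·y² = 2.1×5.27² = 58.32 ft²
P = 2y√(1+z²) = 2×5.27×√(1+2.1²) = 24.52 ft
R = A/P = 58.32/24.52 = 2.379 ft
Q = (1.486/n)·A·R^(2/3)·S^(1/2) = (1.486/0.028) × 58.32 × 2.379^(2/3) × 0.0018^(1/2) = 234.0 ft³/s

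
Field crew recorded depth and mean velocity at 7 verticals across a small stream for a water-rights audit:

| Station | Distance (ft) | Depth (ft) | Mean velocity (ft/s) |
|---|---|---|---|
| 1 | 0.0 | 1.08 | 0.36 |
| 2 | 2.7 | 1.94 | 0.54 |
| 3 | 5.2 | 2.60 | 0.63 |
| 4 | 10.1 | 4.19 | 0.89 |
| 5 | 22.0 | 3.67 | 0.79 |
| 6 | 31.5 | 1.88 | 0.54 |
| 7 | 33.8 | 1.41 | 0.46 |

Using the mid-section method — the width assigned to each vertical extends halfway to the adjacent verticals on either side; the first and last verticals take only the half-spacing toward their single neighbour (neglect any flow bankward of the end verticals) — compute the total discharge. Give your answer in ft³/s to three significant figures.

78.4 ft³/s

w_1 = (2.7 − 0.0)/2 = 1.35 ft; q_1 = 0.36 × 1.08 × 1.35 = 0.5249 ft³/s
w_2 = (5.2 − 0.0)/2 = 2.6 ft; q_2 = 0.54 × 1.94 × 2.6 = 2.724 ft³/s
w_3 = (10.1 − 2.7)/2 = 3.7 ft; q_3 = 0.63 × 2.60 × 3.7 = 6.061 ft³/s
w_4 = (22.0 − 5.2)/2 = 8.4 ft; q_4 = 0.89 × 4.19 × 8.4 = 31.32 ft³/s
w_5 = (31.5 − 10.1)/2 = 10.7 ft; q_5 = 0.79 × 3.67 × 10.7 = 31.02 ft³/s
w_6 = (33.8 − 22.0)/2 = 5.9 ft; q_6 = 0.54 × 1.88 × 5.9 = 5.990 ft³/s
w_7 = (33.8 − 31.5)/2 = 1.15 ft; q_7 = 0.46 × 1.41 × 1.15 = 0.7459 ft³/s
Q = Σ qᵢ = 78.39 ft³/s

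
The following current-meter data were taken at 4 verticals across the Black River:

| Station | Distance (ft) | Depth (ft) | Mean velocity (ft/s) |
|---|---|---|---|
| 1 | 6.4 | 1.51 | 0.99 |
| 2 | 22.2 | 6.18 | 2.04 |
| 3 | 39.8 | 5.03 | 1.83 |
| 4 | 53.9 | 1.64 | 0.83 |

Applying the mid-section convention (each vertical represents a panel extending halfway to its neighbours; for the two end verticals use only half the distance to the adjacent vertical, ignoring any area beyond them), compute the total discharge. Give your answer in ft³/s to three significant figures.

378 ft³/s

w_1 = (22.2 − 6.4)/2 = 7.9 ft; q_1 = 0.99 × 1.51 × 7.9 = 11.81 ft³/s
w_2 = (39.8 − 6.4)/2 = 16.7 ft; q_2 = 2.04 × 6.18 × 16.7 = 210.5 ft³/s
w_3 = (53.9 − 22.2)/2 = 15.85 ft; q_3 = 1.83 × 5.03 × 15.85 = 145.9 ft³/s
w_4 = (53.9 − 39.8)/2 = 7.05 ft; q_4 = 0.83 × 1.64 × 7.05 = 9.596 ft³/s
Q = Σ qᵢ = 377.8 ft³/s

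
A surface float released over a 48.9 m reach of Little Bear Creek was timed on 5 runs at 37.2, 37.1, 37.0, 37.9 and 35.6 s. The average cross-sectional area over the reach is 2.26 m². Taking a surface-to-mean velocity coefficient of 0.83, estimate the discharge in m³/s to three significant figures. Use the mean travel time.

t̄ = (37.2 + 37.1 + 37.0 + 37.9 + 35.6) / 5 = 36.96 s
v_surface = L / t̄ = 48.9 / 36.96 = 1.323 m/s
v_mean = 0.83 × 1.323 = 1.098 m/s
Q = A × v_mean = 2.26 × 1.098 = 2.482 m³/s

2.48 m³/s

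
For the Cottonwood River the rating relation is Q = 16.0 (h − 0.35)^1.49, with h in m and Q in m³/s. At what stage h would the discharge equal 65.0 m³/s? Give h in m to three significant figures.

h − h₀ = (Q/C)^(1/b) = (65.0/16.0)^(1/1.49) = 2.562 m
h = 0.35 + 2.562 = 2.912 m

2.91 m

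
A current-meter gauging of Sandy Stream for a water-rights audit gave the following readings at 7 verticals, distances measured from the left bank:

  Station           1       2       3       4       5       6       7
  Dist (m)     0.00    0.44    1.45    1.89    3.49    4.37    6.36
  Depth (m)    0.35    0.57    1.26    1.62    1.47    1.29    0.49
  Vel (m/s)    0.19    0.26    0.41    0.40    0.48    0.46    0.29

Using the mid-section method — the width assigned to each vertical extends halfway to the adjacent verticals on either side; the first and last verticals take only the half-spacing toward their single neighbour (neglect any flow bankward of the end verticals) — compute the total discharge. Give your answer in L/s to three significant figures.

w_1 = (0.44 − 0.00)/2 = 0.22 m; q_1 = 0.19 × 0.35 × 0.22 = 0.01463 m³/s
w_2 = (1.45 − 0.00)/2 = 0.725 m; q_2 = 0.26 × 0.57 × 0.725 = 0.1074 m³/s
w_3 = (1.89 − 0.44)/2 = 0.725 m; q_3 = 0.41 × 1.26 × 0.725 = 0.3745 m³/s
w_4 = (3.49 − 1.45)/2 = 1.02 m; q_4 = 0.40 × 1.62 × 1.02 = 0.6610 m³/s
w_5 = (4.37 − 1.89)/2 = 1.24 m; q_5 = 0.48 × 1.47 × 1.24 = 0.8749 m³/s
w_6 = (6.36 − 3.49)/2 = 1.435 m; q_6 = 0.46 × 1.29 × 1.435 = 0.8515 m³/s
w_7 = (6.36 − 4.37)/2 = 0.995 m; q_7 = 0.29 × 0.49 × 0.995 = 0.1414 m³/s
Q = Σ qᵢ = 3.025 m³/s
= 3.025 × 1000 = 3025 L/s

3030 L/s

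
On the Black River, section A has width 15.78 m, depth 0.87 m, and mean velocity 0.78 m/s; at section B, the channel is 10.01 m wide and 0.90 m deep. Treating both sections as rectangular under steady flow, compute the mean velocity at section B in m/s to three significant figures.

Q = A₁V₁ = (15.78×0.87) × 0.78 = 10.71 m³/s
A₂ = 10.01 × 0.90 = 9.009 m²
V₂ = Q/A₂ = 10.71/9.009 = 1.189 m/s

1.19 m/s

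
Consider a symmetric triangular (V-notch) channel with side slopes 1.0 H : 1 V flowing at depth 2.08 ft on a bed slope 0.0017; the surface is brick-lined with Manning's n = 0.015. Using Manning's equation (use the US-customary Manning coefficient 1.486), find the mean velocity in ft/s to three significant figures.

3.33 ft/s

A = z·y² = 1.0×2.08² = 4.326 ft²
P = 2y√(1+z²) = 2×2.08×√(1+1.0²) = 5.883 ft
R = A/P = 4.326/5.883 = 0.7354 ft
Q = (1.486/n)·A·R^(2/3)·S^(1/2) = (1.486/0.015) × 4.326 × 0.7354^(2/3) × 0.0017^(1/2) = 14.40 ft³/s
V = Q/A = 14.40/4.326 = 3.328 ft/s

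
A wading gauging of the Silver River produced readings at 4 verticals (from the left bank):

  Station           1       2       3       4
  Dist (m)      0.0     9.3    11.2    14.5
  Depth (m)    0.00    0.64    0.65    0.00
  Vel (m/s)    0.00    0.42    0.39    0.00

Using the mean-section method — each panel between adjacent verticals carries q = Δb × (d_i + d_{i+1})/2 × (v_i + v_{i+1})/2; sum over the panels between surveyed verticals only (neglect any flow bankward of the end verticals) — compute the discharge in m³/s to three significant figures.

Panel 1-2: Δb = 9.3 m, d̄ = (0.00+0.64)/2 = 0.32, v̄ = (0.00+0.42)/2 = 0.21 → q = 9.3×0.32×0.21 = 0.6250 m³/s
Panel 2-3: Δb = 1.9 m, d̄ = (0.64+0.65)/2 = 0.645, v̄ = (0.42+0.39)/2 = 0.405 → q = 1.9×0.645×0.405 = 0.4963 m³/s
Panel 3-4: Δb = 3.3 m, d̄ = (0.65+0.00)/2 = 0.325, v̄ = (0.39+0.00)/2 = 0.195 → q = 3.3×0.325×0.195 = 0.2091 m³/s
Q = Σ q = 1.330 m³/s

1.33 m³/s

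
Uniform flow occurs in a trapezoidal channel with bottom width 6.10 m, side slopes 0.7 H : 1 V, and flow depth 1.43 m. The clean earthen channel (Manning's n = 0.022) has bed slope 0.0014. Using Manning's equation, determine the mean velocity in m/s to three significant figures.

A = (b + z·y)·y = (6.10 + 0.7×1.43)×1.43 = 10.15 m²
P = b + 2y√(1+z²) = 6.10 + 2×1.43×√(1+0.7²) = 9.591 m
R = A/P = 10.15/9.591 = 1.059 m
Q = (1/n)·A·R^(2/3)·S^(1/2) = (1/0.022) × 10.15 × 1.059^(2/3) × 0.0014^(1/2) = 17.94 m³/s
V = Q/A = 17.94/10.15 = 1.767 m/s

1.77 m/s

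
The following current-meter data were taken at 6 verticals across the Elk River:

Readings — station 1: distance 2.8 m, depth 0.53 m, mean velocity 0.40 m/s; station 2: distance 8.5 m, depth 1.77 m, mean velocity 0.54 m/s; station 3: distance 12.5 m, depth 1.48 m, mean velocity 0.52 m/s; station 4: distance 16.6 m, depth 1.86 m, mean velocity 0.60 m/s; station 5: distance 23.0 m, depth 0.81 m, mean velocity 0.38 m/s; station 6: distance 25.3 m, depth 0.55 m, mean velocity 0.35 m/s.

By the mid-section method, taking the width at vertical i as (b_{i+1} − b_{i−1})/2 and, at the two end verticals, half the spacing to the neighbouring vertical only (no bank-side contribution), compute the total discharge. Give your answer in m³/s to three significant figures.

15.8 m³/s

w_1 = (8.5 − 2.8)/2 = 2.85 m; q_1 = 0.40 × 0.53 × 2.85 = 0.6042 m³/s
w_2 = (12.5 − 2.8)/2 = 4.85 m; q_2 = 0.54 × 1.77 × 4.85 = 4.636 m³/s
w_3 = (16.6 − 8.5)/2 = 4.05 m; q_3 = 0.52 × 1.48 × 4.05 = 3.117 m³/s
w_4 = (23.0 − 12.5)/2 = 5.25 m; q_4 = 0.60 × 1.86 × 5.25 = 5.859 m³/s
w_5 = (25.3 − 16.6)/2 = 4.35 m; q_5 = 0.38 × 0.81 × 4.35 = 1.339 m³/s
w_6 = (25.3 − 23.0)/2 = 1.15 m; q_6 = 0.35 × 0.55 × 1.15 = 0.2214 m³/s
Q = Σ qᵢ = 15.78 m³/s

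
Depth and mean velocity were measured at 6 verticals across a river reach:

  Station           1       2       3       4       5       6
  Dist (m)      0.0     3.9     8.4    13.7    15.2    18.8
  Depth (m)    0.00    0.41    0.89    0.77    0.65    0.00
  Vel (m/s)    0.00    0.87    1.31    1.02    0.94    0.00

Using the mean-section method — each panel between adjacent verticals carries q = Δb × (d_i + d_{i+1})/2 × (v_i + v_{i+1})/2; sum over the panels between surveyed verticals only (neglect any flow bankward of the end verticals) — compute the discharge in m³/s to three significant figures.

10.3 m³/s

Panel 1-2: Δb = 3.9 m, d̄ = (0.00+0.41)/2 = 0.205, v̄ = (0.00+0.87)/2 = 0.435 → q = 3.9×0.205×0.435 = 0.3478 m³/s
Panel 2-3: Δb = 4.5 m, d̄ = (0.41+0.89)/2 = 0.65, v̄ = (0.87+1.31)/2 = 1.09 → q = 4.5×0.65×1.09 = 3.188 m³/s
Panel 3-4: Δb = 5.3 m, d̄ = (0.89+0.77)/2 = 0.83, v̄ = (1.31+1.02)/2 = 1.165 → q = 5.3×0.83×1.165 = 5.125 m³/s
Panel 4-5: Δb = 1.5 m, d̄ = (0.77+0.65)/2 = 0.71, v̄ = (1.02+0.94)/2 = 0.98 → q = 1.5×0.71×0.98 = 1.044 m³/s
Panel 5-6: Δb = 3.6 m, d̄ = (0.65+0.00)/2 = 0.325, v̄ = (0.94+0.00)/2 = 0.47 → q = 3.6×0.325×0.47 = 0.5499 m³/s
Q = Σ q = 10.25 m³/s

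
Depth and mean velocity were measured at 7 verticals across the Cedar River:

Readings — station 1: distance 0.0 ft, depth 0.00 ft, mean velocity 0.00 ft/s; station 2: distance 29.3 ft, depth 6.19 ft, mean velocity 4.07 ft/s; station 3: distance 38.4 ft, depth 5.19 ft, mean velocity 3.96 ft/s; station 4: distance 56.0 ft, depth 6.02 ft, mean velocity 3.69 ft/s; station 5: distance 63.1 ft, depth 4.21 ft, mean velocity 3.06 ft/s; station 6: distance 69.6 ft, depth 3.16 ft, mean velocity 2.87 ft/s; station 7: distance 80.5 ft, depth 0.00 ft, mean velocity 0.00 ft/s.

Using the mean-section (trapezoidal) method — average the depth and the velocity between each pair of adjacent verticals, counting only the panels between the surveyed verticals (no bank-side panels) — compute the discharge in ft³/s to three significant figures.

988 ft³/s

Panel 1-2: Δb = 29.3 ft, d̄ = (0.00+6.19)/2 = 3.095, v̄ = (0.00+4.07)/2 = 2.035 → q = 29.3×3.095×2.035 = 184.5 ft³/s
Panel 2-3: Δb = 9.1 ft, d̄ = (6.19+5.19)/2 = 5.69, v̄ = (4.07+3.96)/2 = 4.015 → q = 9.1×5.69×4.015 = 207.9 ft³/s
Panel 3-4: Δb = 17.6 ft, d̄ = (5.19+6.02)/2 = 5.605, v̄ = (3.96+3.69)/2 = 3.825 → q = 17.6×5.605×3.825 = 377.3 ft³/s
Panel 4-5: Δb = 7.1 ft, d̄ = (6.02+4.21)/2 = 5.115, v̄ = (3.69+3.06)/2 = 3.375 → q = 7.1×5.115×3.375 = 122.6 ft³/s
Panel 5-6: Δb = 6.5 ft, d̄ = (4.21+3.16)/2 = 3.685, v̄ = (3.06+2.87)/2 = 2.965 → q = 6.5×3.685×2.965 = 71.02 ft³/s
Panel 6-7: Δb = 10.9 ft, d̄ = (3.16+0.00)/2 = 1.58, v̄ = (2.87+0.00)/2 = 1.435 → q = 10.9×1.58×1.435 = 24.71 ft³/s
Q = Σ q = 988.1 ft³/s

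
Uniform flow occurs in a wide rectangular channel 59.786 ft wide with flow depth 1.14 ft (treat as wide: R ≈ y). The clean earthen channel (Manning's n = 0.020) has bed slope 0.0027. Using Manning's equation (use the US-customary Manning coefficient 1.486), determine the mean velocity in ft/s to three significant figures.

A = b·y = 59.786 × 1.14 = 68.16 ft²
Wide channel: R ≈ y = 1.14 ft
Q = (1.486/n)·A·R^(2/3)·S^(1/2) = (1.486/0.020) × 68.16 × 1.140^(2/3) × 0.0027^(1/2) = 287.2 ft³/s
V = Q/A = 287.2/68.16 = 4.213 ft/s

4.21 ft/s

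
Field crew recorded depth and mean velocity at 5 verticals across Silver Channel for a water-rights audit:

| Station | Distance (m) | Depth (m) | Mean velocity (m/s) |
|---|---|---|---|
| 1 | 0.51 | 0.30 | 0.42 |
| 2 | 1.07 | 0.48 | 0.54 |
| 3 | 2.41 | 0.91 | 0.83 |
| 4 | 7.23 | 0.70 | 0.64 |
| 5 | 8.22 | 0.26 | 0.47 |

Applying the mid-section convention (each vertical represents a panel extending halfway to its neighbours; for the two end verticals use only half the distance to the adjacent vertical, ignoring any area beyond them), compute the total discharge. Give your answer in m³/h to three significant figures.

14300 m³/h

w_1 = (1.07 − 0.51)/2 = 0.28 m; q_1 = 0.42 × 0.30 × 0.28 = 0.03528 m³/s
w_2 = (2.41 − 0.51)/2 = 0.95 m; q_2 = 0.54 × 0.48 × 0.95 = 0.2462 m³/s
w_3 = (7.23 − 1.07)/2 = 3.08 m; q_3 = 0.83 × 0.91 × 3.08 = 2.326 m³/s
w_4 = (8.22 − 2.41)/2 = 2.905 m; q_4 = 0.64 × 0.70 × 2.905 = 1.301 m³/s
w_5 = (8.22 − 7.23)/2 = 0.495 m; q_5 = 0.47 × 0.26 × 0.495 = 0.06049 m³/s
Q = Σ qᵢ = 3.970 m³/s
= 3.970 × 3600 = 14290 m³/h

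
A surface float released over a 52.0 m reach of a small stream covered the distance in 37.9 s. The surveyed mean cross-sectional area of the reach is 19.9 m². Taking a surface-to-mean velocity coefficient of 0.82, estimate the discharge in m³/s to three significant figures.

22.4 m³/s

v_surface = L / t̄ = 52.0 / 37.9 = 1.372 m/s
v_mean = 0.82 × 1.372 = 1.125 m/s
Q = A × v_mean = 19.9 × 1.125 = 22.39 m³/s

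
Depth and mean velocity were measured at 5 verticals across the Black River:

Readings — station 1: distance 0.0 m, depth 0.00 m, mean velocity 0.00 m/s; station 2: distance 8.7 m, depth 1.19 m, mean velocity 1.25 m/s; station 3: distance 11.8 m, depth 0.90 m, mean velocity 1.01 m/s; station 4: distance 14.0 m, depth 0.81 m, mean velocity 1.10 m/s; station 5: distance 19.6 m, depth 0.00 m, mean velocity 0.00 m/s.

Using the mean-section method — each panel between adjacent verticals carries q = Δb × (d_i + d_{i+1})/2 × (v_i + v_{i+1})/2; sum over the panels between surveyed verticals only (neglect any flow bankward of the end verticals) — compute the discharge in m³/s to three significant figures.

10.1 m³/s

Panel 1-2: Δb = 8.7 m, d̄ = (0.00+1.19)/2 = 0.595, v̄ = (0.00+1.25)/2 = 0.625 → q = 8.7×0.595×0.625 = 3.235 m³/s
Panel 2-3: Δb = 3.1 m, d̄ = (1.19+0.90)/2 = 1.045, v̄ = (1.25+1.01)/2 = 1.13 → q = 3.1×1.045×1.13 = 3.661 m³/s
Panel 3-4: Δb = 2.2 m, d̄ = (0.90+0.81)/2 = 0.855, v̄ = (1.01+1.10)/2 = 1.055 → q = 2.2×0.855×1.055 = 1.984 m³/s
Panel 4-5: Δb = 5.6 m, d̄ = (0.81+0.00)/2 = 0.405, v̄ = (1.10+0.00)/2 = 0.55 → q = 5.6×0.405×0.55 = 1.247 m³/s
Q = Σ q = 10.13 m³/s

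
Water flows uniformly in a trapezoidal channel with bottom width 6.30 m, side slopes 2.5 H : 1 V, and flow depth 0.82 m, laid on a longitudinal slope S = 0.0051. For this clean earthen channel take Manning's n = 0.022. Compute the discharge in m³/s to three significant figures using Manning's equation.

16.5 m³/s

A = (b + z·y)·y = (6.30 + 2.5×0.82)×0.82 = 6.847 m²
P = b + 2y√(1+z²) = 6.30 + 2×0.82×√(1+2.5²) = 10.72 m
R = A/P = 6.847/10.72 = 0.6390 m
Q = (1/n)·A·R^(2/3)·S^(1/2) = (1/0.022) × 6.847 × 0.6390^(2/3) × 0.0051^(1/2) = 16.49 m³/s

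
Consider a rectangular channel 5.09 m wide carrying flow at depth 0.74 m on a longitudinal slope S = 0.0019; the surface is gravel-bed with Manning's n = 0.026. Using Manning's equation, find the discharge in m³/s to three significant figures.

4.36 m³/s

A = b·y = 5.09 × 0.74 = 3.767 m²
P = b + 2y = 5.09 + 2×0.74 = 6.570 m
R = A/P = 3.767/6.570 = 0.5733 m
Q = (1/n)·A·R^(2/3)·S^(1/2) = (1/0.026) × 3.767 × 0.5733^(2/3) × 0.0019^(1/2) = 4.358 m³/s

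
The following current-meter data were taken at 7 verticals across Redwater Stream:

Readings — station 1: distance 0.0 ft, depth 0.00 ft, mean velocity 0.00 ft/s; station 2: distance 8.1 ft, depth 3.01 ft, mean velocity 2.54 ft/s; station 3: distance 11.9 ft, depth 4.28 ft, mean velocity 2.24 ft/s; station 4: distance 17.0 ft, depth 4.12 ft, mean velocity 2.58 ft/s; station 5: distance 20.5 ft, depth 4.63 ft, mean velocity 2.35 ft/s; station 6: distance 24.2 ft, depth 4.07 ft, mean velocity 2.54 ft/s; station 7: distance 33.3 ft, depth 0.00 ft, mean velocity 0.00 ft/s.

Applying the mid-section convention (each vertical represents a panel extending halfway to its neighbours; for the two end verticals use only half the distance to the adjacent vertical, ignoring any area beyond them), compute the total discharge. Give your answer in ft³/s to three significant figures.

239 ft³/s

w_2 = (11.9 − 0.0)/2 = 5.95 ft; q_2 = 2.54 × 3.01 × 5.95 = 45.49 ft³/s
w_3 = (17.0 − 8.1)/2 = 4.45 ft; q_3 = 2.24 × 4.28 × 4.45 = 42.66 ft³/s
w_4 = (20.5 − 11.9)/2 = 4.3 ft; q_4 = 2.58 × 4.12 × 4.3 = 45.71 ft³/s
w_5 = (24.2 − 17.0)/2 = 3.6 ft; q_5 = 2.35 × 4.63 × 3.6 = 39.17 ft³/s
w_6 = (33.3 − 20.5)/2 = 6.4 ft; q_6 = 2.54 × 4.07 × 6.4 = 66.16 ft³/s
Stations 1, 7 contribute zero (depth or velocity is 0).
Q = Σ qᵢ = 239.2 ft³/s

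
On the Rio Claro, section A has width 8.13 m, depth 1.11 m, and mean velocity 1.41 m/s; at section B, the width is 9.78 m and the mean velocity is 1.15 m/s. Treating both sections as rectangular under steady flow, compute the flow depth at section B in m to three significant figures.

1.13 m

Q = A₁V₁ = (8.13×1.11) × 1.41 = 12.72 m³/s
d₂ = Q/(b₂ V₂) = 12.72/(9.78×1.15) = 1.131 m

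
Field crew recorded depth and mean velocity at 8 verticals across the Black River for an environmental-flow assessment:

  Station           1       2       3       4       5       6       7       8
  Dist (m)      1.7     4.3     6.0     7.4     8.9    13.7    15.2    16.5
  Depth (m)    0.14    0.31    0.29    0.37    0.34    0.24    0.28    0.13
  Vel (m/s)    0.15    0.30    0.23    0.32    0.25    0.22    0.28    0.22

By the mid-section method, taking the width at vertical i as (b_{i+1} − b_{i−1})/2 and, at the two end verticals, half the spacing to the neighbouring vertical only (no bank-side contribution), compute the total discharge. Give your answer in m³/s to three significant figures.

1.06 m³/s

w_1 = (4.3 − 1.7)/2 = 1.3 m; q_1 = 0.15 × 0.14 × 1.3 = 0.02730 m³/s
w_2 = (6.0 − 1.7)/2 = 2.15 m; q_2 = 0.30 × 0.31 × 2.15 = 0.2000 m³/s
w_3 = (7.4 − 4.3)/2 = 1.55 m; q_3 = 0.23 × 0.29 × 1.55 = 0.1034 m³/s
w_4 = (8.9 − 6.0)/2 = 1.45 m; q_4 = 0.32 × 0.37 × 1.45 = 0.1717 m³/s
w_5 = (13.7 − 7.4)/2 = 3.15 m; q_5 = 0.25 × 0.34 × 3.15 = 0.2678 m³/s
w_6 = (15.2 − 8.9)/2 = 3.15 m; q_6 = 0.22 × 0.24 × 3.15 = 0.1663 m³/s
w_7 = (16.5 − 13.7)/2 = 1.4 m; q_7 = 0.28 × 0.28 × 1.4 = 0.1098 m³/s
w_8 = (16.5 − 15.2)/2 = 0.65 m; q_8 = 0.22 × 0.13 × 0.65 = 0.01859 m³/s
Q = Σ qᵢ = 1.065 m³/s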